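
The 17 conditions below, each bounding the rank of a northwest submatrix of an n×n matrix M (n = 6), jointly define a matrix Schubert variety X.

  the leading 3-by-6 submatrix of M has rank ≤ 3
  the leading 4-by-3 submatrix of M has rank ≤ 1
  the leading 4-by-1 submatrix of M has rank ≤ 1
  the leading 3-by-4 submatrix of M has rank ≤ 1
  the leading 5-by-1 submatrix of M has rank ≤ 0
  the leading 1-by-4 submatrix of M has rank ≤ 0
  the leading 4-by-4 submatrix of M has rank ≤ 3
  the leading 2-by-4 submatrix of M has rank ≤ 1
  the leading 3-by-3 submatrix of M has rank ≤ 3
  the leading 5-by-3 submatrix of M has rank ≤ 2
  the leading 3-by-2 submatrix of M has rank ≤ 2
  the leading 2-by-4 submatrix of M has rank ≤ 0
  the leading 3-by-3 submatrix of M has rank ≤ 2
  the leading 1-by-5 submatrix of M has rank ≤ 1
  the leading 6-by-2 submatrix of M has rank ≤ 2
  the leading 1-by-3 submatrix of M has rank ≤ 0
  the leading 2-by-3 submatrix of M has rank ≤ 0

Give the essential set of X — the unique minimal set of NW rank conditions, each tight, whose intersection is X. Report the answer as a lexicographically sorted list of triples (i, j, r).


Computing R[i][j] = min implied NW-rank bound (n=6, 17 conditions):

  i=1: 0, 0, 0, 0, 1, 1
  i=2: 0, 0, 0, 0, 1, 2
  i=3: 0, 1, 1, 1, 2, 3
  i=4: 0, 1, 1, 2, 3, 4
  i=5: 0, 1, 2, 3, 4, 5
  i=6: 1, 2, 3, 4, 5, 6

the unique w with this rank table is (5, 6, 2, 4, 3, 1).

|D(w)|=12, |Ess(w)|=3:

[(2, 4, 0), (4, 3, 1), (5, 1, 0)]


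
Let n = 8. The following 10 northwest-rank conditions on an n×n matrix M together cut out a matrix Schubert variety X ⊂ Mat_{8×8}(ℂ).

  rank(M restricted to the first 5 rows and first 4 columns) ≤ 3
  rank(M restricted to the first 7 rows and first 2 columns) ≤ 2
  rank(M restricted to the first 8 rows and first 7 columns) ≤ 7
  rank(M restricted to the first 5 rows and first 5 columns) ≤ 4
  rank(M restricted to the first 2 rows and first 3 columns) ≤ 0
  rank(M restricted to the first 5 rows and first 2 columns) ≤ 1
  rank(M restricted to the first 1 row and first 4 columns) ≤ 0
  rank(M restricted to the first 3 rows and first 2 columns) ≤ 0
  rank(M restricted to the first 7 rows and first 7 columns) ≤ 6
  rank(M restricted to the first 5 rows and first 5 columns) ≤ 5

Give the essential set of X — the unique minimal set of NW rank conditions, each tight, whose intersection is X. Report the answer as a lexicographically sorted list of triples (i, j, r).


Computing R[i][j] = min implied NW-rank bound (n=8, 10 conditions):

  i=1: 0 | 0 | 0 | 0 | 1 | 1 | 1 | 1
  i=2: 0 | 0 | 0 | 1 | 2 | 2 | 2 | 2
  i=3: 0 | 0 | 1 | 2 | 3 | 3 | 3 | 3
  i=4: 1 | 1 | 2 | 3 | 4 | 4 | 4 | 4
  i=5: 1 | 1 | 2 | 3 | 4 | 5 | 5 | 5
  i=6: 1 | 2 | 3 | 4 | 5 | 6 | 6 | 6
  i=7: 1 | 2 | 3 | 4 | 5 | 6 | 6 | 7
  i=8: 1 | 2 | 3 | 4 | 5 | 6 | 7 | 8

second differences of R give the permutation w = (5, 4, 3, 1, 6, 2, 8, 7).

Fulton essential set (5 of the 11 Rothe cells):

[(1, 4, 0), (2, 3, 0), (3, 2, 0), (5, 2, 1), (7, 7, 6)]


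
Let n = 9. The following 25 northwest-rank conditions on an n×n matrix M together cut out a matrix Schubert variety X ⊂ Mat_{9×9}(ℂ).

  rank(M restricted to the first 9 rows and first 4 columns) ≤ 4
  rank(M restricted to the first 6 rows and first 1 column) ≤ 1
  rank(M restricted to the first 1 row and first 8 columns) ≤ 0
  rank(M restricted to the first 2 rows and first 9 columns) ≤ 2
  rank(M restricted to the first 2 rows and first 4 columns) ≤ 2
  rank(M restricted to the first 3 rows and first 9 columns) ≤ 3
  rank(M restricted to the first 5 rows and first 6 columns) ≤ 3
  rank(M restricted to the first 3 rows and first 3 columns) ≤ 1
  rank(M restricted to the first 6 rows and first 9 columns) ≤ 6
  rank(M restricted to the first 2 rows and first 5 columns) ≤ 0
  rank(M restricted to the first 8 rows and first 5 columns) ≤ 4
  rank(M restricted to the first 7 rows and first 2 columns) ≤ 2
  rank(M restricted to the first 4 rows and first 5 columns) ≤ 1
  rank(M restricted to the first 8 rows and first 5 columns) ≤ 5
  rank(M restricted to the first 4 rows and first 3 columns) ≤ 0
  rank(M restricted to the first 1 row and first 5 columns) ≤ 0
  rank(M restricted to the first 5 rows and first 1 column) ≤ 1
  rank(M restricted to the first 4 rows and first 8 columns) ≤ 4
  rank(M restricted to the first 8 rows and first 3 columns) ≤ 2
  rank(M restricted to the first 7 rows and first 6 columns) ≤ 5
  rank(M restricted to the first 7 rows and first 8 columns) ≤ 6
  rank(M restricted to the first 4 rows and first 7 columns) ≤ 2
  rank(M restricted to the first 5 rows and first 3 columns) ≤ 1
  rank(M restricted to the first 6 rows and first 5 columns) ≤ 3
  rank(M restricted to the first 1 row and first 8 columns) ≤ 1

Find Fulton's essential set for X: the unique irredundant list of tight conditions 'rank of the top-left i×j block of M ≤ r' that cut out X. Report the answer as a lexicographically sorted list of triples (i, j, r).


Rank table r_w(9×9) implied by the 25 constraints:

  0  0  0  0  0  0  0  0  1
  0  0  0  0  0  1  1  1  2
  0  0  0  1  1  2  2  2  3
  0  0  0  1  1  2  2  3  4
  1  1  1  2  2  3  3  4  5
  1  2  2  3  3  4  4  5  6
  1  2  2  3  4  5  5  6  7
  1  2  2  3  4  5  6  7  8
  1  2  3  4  5  6  7  8  9

the unique w with this rank table is (9, 6, 4, 8, 1, 2, 5, 7, 3).

|D(w)|=23, |Ess(w)|=6:

[(1, 8, 0), (2, 5, 0), (4, 3, 0), (4, 5, 1), (4, 7, 2), (8, 3, 2)]


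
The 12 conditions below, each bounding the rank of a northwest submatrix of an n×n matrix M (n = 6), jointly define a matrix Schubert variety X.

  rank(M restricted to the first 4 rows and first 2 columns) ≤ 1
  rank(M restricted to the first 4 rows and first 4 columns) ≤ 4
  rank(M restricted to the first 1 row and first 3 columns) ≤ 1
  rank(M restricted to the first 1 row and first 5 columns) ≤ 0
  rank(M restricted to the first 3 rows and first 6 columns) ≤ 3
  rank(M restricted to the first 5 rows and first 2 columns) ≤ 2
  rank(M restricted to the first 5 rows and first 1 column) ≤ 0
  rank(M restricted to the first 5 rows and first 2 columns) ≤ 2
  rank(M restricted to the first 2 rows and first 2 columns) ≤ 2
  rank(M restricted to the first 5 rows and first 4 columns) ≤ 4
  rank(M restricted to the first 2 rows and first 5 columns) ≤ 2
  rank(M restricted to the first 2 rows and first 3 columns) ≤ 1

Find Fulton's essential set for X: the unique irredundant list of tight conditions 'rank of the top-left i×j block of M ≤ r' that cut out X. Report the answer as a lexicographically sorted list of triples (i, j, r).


Reconstructing r_w from the 12 given conditions:

  i=1: 0, 0, 0, 0, 0, 1
  i=2: 0, 1, 1, 1, 1, 2
  i=3: 0, 1, 2, 2, 2, 3
  i=4: 0, 1, 2, 3, 3, 4
  i=5: 0, 1, 2, 3, 4, 5
  i=6: 1, 2, 3, 4, 5, 6

second differences of R give the permutation w = (6, 2, 3, 4, 5, 1).

Fulton essential set (2 of the 9 Rothe cells):

[(1, 5, 0), (5, 1, 0)]


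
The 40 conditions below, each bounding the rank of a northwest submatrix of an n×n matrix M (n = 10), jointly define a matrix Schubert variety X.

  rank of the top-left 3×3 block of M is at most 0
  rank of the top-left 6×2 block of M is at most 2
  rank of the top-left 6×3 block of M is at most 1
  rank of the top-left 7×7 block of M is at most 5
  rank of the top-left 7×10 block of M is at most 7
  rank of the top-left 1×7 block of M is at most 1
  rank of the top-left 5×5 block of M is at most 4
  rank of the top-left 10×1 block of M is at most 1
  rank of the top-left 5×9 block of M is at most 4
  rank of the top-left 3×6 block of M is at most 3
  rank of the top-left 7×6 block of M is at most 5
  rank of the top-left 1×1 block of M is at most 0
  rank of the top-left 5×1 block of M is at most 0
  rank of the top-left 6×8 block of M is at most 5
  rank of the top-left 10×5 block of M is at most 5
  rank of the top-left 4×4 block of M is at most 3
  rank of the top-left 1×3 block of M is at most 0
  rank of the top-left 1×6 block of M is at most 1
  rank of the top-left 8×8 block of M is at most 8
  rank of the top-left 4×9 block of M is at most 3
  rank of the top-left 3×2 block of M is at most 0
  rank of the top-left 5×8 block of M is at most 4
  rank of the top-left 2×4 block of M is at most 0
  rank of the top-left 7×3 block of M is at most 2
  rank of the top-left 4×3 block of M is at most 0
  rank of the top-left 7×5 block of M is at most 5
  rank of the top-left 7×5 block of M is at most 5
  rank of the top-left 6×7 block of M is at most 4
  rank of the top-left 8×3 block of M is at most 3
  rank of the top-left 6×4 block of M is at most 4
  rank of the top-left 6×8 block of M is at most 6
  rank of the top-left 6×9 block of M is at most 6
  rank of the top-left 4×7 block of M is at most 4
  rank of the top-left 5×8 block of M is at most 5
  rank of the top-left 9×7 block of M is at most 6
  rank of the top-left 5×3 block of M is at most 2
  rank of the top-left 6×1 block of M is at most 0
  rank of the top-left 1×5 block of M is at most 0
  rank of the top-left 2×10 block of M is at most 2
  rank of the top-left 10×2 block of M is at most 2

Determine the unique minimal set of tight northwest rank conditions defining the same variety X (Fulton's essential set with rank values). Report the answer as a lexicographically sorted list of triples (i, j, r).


Rank table r_w(10×10) implied by the 40 constraints:

  row 1: 0, 0, 0, 0, 0, 1, 1, 1, 1, 1
  row 2: 0, 0, 0, 0, 1, 2, 2, 2, 2, 2
  row 3: 0, 0, 0, 1, 2, 3, 3, 3, 3, 3
  row 4: 0, 0, 0, 1, 2, 3, 3, 3, 3, 4
  row 5: 0, 1, 1, 2, 3, 4, 4, 4, 4, 5
  row 6: 0, 1, 1, 2, 3, 4, 4, 5, 5, 6
  row 7: 1, 2, 2, 3, 4, 5, 5, 6, 6, 7
  row 8: 1, 2, 3, 4, 5, 6, 6, 7, 7, 8
  row 9: 1, 2, 3, 4, 5, 6, 6, 7, 8, 9
  row 10: 1, 2, 3, 4, 5, 6, 7, 8, 9, 10

the unique w with this rank table is (6, 5, 4, 10, 2, 8, 1, 3, 9, 7).

D(w) has 23 cells with 8 SE-corners; essential set:

[(1, 5, 0), (2, 4, 0), (4, 3, 0), (4, 9, 3), (6, 1, 0), (6, 3, 1), (6, 7, 4), (9, 7, 6)]


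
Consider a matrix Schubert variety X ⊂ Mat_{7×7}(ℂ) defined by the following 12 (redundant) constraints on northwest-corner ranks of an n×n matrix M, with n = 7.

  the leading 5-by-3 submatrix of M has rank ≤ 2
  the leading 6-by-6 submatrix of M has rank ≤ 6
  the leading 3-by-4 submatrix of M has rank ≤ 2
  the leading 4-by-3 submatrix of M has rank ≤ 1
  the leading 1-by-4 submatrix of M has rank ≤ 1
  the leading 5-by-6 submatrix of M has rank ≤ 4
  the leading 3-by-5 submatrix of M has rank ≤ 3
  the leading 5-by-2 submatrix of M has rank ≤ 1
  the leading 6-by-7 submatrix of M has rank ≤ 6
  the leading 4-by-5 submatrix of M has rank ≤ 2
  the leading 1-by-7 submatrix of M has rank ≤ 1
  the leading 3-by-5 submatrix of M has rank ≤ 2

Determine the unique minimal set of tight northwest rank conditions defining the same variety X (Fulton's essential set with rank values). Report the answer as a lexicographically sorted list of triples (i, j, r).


Reconstructing r_w from the 12 given conditions:

  1  1  1  1  1  1  1
  1  1  1  2  2  2  2
  1  1  1  2  2  3  3
  1  1  1  2  2  3  4
  1  1  2  3  3  4  5
  1  2  3  4  4  5  6
  1  2  3  4  5  6  7

second differences of R give the permutation w = (1, 4, 6, 7, 3, 2, 5).

|D(w)|=9, |Ess(w)|=3:

[(4, 3, 1), (4, 5, 2), (5, 2, 1)]


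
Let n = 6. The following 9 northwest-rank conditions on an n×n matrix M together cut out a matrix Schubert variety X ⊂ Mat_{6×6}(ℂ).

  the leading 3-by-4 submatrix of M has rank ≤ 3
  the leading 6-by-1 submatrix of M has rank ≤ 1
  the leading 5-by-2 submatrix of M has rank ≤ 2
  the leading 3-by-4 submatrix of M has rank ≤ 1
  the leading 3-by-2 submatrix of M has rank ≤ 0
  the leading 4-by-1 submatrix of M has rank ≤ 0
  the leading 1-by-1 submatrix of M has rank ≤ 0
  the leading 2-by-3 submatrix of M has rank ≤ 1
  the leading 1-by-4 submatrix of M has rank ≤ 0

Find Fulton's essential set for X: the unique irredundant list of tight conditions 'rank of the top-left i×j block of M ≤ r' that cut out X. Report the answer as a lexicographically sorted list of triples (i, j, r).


Rank table r_w(6×6) implied by the 9 constraints:

  row 1: 0  0  0  0  1  1
  row 2: 0  0  1  1  2  2
  row 3: 0  0  1  1  2  3
  row 4: 0  1  2  2  3  4
  row 5: 1  2  3  3  4  5
  row 6: 1  2  3  4  5  6

hence w(1..6) = (5, 3, 6, 2, 1, 4).

4 SE-corners of the 10-cell Rothe diagram give Ess(w):

[(1, 4, 0), (3, 2, 0), (3, 4, 1), (4, 1, 0)]


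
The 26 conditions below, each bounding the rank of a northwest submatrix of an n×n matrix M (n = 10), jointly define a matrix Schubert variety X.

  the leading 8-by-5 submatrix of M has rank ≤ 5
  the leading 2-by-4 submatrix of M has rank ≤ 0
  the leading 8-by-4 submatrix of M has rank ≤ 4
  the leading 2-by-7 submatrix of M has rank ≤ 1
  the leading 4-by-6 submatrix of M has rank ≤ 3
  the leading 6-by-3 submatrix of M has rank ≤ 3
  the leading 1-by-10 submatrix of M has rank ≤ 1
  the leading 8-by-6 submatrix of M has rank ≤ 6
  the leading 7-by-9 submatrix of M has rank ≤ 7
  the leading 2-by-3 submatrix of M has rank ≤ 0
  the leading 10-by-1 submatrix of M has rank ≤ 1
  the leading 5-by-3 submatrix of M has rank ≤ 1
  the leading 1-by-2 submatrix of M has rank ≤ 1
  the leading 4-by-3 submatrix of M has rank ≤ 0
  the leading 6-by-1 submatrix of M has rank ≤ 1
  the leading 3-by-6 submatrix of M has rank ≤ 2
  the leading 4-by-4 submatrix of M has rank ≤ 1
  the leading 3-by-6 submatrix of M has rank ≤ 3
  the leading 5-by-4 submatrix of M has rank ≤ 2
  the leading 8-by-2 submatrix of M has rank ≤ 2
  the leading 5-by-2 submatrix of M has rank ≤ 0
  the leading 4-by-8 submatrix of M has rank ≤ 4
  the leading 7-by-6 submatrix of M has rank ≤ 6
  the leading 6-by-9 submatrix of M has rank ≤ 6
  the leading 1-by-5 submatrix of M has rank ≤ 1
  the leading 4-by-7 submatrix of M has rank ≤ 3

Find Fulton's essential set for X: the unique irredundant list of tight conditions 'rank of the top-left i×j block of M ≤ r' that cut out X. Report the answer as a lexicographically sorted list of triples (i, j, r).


The tightest implied rank at each (i,j), from the 26 conditions:

  row 1: 0, 0, 0, 0, 1, 1, 1, 1, 1, 1
  row 2: 0, 0, 0, 0, 1, 1, 1, 2, 2, 2
  row 3: 0, 0, 0, 1, 2, 2, 2, 3, 3, 3
  row 4: 0, 0, 0, 1, 2, 3, 3, 4, 4, 4
  row 5: 0, 0, 1, 2, 3, 4, 4, 5, 5, 5
  row 6: 1, 1, 2, 3, 4, 5, 5, 6, 6, 6
  row 7: 1, 2, 3, 4, 5, 6, 6, 7, 7, 7
  row 8: 1, 2, 3, 4, 5, 6, 7, 8, 8, 8
  row 9: 1, 2, 3, 4, 5, 6, 7, 8, 9, 9
  row 10: 1, 2, 3, 4, 5, 6, 7, 8, 9, 10

so w = (5, 8, 4, 6, 3, 1, 2, 7, 9, 10).

D(w) has 18 cells with 4 SE-corners; essential set:

[(2, 4, 0), (2, 7, 1), (4, 3, 0), (5, 2, 0)]


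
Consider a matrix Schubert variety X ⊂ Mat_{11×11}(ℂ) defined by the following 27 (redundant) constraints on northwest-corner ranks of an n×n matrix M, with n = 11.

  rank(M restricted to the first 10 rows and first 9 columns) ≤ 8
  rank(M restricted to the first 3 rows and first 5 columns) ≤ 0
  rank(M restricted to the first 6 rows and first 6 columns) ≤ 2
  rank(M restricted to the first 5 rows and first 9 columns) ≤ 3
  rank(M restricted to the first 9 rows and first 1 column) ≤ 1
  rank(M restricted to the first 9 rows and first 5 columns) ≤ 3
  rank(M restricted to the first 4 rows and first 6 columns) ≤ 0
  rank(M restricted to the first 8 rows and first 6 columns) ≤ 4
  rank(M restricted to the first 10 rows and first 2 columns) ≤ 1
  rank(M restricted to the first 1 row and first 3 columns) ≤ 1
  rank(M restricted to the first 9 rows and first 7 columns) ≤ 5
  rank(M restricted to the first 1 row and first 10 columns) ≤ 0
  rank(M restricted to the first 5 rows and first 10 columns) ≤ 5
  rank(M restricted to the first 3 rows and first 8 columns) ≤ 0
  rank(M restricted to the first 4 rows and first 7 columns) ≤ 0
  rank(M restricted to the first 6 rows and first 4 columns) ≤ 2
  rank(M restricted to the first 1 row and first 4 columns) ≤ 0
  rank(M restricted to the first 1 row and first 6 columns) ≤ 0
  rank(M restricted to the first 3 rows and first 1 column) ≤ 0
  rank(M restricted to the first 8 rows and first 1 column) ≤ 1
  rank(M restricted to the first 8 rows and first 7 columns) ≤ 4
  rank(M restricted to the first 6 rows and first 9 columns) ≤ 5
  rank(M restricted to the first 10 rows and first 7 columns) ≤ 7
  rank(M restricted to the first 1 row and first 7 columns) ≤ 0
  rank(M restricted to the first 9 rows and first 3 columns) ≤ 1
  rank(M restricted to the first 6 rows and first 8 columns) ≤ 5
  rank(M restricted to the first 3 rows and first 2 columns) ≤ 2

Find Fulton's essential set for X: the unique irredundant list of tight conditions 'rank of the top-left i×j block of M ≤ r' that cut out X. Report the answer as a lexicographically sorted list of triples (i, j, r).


Recovering R(i,j) via the rank-extension bound from the 27 conditions:

  row 1: 0  0  0  0  0  0  0  0  0  0  1
  row 2: 0  0  0  0  0  0  0  0  1  1  2
  row 3: 0  0  0  0  0  0  0  0  1  2  3
  row 4: 0  0  0  0  0  0  0  1  2  3  4
  row 5: 1  1  1  1  1  1  1  2  3  4  5
  row 6: 1  1  1  2  2  2  2  3  4  5  6
  row 7: 1  1  1  2  3  3  3  4  5  6  7
  row 8: 1  1  1  2  3  4  4  5  6  7  8
  row 9: 1  1  1  2  3  4  5  6  7  8  9
  row 10: 1  1  2  3  4  5  6  7  8  9  10
  row 11: 1  2  3  4  5  6  7  8  9  10  11

hence w(1..11) = (11, 9, 10, 8, 1, 4, 5, 6, 7, 3, 2).

|D(w)|=42, |Ess(w)|=5:

[(1, 10, 0), (3, 8, 0), (4, 7, 0), (9, 3, 1), (10, 2, 1)]


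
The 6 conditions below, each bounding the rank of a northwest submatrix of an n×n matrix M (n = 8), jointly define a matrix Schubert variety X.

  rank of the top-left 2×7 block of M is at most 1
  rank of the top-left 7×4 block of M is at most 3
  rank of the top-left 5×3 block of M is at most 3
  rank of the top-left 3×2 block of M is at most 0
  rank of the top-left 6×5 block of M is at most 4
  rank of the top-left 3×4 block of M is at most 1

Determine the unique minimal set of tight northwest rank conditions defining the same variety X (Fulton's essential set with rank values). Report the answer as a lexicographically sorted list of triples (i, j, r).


Rank table r_w(8×8) implied by the 6 constraints:

  0, 0, 1, 1, 1, 1, 1, 1
  0, 0, 1, 1, 1, 1, 1, 2
  0, 0, 1, 1, 2, 2, 2, 3
  1, 1, 2, 2, 3, 3, 3, 4
  1, 2, 3, 3, 4, 4, 4, 5
  1, 2, 3, 3, 4, 5, 5, 6
  1, 2, 3, 3, 4, 5, 6, 7
  1, 2, 3, 4, 5, 6, 7, 8

hence w(1..8) = (3, 8, 5, 1, 2, 6, 7, 4).

|D(w)|=13, |Ess(w)|=4:

[(2, 7, 1), (3, 2, 0), (3, 4, 1), (7, 4, 3)]


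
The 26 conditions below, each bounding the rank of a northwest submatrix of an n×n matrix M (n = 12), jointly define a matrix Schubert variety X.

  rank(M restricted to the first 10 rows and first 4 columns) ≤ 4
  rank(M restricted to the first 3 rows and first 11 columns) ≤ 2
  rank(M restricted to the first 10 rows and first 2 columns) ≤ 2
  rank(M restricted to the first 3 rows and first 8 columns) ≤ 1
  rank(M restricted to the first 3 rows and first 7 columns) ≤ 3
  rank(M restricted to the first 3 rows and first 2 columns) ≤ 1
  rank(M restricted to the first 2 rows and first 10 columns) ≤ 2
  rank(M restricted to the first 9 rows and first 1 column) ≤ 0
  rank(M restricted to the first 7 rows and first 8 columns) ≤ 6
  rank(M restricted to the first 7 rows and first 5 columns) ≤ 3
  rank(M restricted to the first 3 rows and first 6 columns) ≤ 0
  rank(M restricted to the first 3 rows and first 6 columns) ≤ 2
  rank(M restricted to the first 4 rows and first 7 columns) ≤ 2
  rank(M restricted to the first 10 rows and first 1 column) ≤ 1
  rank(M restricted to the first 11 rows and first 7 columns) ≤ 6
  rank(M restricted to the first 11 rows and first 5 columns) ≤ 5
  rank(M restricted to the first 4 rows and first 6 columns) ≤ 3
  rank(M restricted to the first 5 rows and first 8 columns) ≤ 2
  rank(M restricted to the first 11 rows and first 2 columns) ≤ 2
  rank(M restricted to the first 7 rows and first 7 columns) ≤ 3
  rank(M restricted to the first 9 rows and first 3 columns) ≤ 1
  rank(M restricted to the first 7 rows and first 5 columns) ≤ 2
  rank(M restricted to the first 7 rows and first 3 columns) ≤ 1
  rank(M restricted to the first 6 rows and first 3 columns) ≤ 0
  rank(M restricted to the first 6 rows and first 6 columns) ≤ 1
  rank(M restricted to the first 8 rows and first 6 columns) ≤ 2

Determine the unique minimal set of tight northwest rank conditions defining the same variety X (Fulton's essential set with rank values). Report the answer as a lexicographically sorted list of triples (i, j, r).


Recovering R(i,j) via the rank-extension bound from the 26 conditions:

  i=1: 0  0  0  0  0  0  1  1  1  1  1  1
  i=2: 0  0  0  0  0  0  1  1  2  2  2  2
  i=3: 0  0  0  0  0  0  1  1  2  2  2  3
  i=4: 0  0  0  1  1  1  2  2  3  3  3  4
  i=5: 0  0  0  1  1  1  2  2  3  4  4  5
  i=6: 0  0  0  1  1  1  2  3  4  5  5  6
  i=7: 0  1  1  2  2  2  3  4  5  6  6  7
  i=8: 0  1  1  2  2  2  3  4  5  6  7  8
  i=9: 0  1  1  2  3  3  4  5  6  7  8  9
  i=10: 1  2  2  3  4  4  5  6  7  8  9  10
  i=11: 1  2  3  4  5  5  6  7  8  9  10  11
  i=12: 1  2  3  4  5  6  7  8  9  10  11  12

hence w(1..12) = (7, 9, 12, 4, 10, 8, 2, 11, 5, 1, 3, 6).

Fulton essential set (9 of the 43 Rothe cells):

[(3, 6, 0), (3, 8, 1), (3, 11, 2), (5, 8, 2), (6, 3, 0), (6, 6, 1), (8, 6, 2), (9, 1, 0), (9, 3, 1)]


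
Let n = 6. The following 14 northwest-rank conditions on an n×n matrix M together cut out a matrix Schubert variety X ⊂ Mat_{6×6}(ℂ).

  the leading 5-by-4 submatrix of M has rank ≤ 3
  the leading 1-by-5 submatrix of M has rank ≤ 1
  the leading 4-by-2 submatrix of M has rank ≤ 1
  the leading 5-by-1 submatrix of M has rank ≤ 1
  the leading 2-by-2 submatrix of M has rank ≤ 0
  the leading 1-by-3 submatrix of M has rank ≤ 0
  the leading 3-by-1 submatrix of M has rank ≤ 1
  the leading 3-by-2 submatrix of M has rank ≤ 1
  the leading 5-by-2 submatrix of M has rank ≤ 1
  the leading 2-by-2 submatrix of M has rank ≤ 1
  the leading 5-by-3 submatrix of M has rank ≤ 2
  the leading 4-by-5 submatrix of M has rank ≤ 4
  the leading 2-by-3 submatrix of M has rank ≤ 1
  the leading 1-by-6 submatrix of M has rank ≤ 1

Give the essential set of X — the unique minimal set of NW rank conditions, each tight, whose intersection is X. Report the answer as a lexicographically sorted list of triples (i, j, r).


Recovering R(i,j) via the rank-extension bound from the 14 conditions:

  R[1]: 0  0  0  1  1  1
  R[2]: 0  0  1  2  2  2
  R[3]: 1  1  2  3  3  3
  R[4]: 1  1  2  3  4  4
  R[5]: 1  1  2  3  4  5
  R[6]: 1  2  3  4  5  6

hence w(1..6) = (4, 3, 1, 5, 6, 2).

D(w) has 7 cells with 3 SE-corners; essential set:

[(1, 3, 0), (2, 2, 0), (5, 2, 1)]


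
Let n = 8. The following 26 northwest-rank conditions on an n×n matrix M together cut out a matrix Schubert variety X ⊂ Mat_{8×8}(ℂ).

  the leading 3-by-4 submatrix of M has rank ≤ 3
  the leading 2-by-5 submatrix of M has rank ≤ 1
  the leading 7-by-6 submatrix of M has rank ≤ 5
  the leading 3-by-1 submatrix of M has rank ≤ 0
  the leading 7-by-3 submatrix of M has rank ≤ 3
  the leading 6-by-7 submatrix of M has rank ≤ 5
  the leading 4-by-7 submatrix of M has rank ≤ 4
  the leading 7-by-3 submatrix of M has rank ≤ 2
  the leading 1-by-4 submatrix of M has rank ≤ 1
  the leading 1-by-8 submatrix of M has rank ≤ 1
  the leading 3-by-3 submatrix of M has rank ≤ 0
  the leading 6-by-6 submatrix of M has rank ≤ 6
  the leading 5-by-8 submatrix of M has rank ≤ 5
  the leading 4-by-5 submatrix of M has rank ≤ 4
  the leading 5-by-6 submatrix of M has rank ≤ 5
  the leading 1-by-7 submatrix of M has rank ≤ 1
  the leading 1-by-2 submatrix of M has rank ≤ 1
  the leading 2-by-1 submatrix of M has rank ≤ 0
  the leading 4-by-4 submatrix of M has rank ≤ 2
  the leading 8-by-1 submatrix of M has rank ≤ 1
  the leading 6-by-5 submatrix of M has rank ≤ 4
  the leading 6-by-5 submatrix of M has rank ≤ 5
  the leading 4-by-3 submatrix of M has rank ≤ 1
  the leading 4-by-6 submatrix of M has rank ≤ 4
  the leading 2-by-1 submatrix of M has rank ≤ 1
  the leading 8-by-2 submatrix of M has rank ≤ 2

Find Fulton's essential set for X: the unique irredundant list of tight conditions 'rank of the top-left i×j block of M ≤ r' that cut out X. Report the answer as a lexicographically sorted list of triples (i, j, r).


Recovering R(i,j) via the rank-extension bound from the 26 conditions:

  R[1]: 0  0  0  1  1  1  1  1
  R[2]: 0  0  0  1  1  2  2  2
  R[3]: 0  0  0  1  2  3  3  3
  R[4]: 1  1  1  2  3  4  4  4
  R[5]: 1  2  2  3  4  5  5  5
  R[6]: 1  2  2  3  4  5  5  6
  R[7]: 1  2  2  3  4  5  6  7
  R[8]: 1  2  3  4  5  6  7  8

giving w = (4, 6, 5, 1, 2, 8, 7, 3) via Δ²R.

4 SE-corners of the 13-cell Rothe diagram give Ess(w):

[(2, 5, 1), (3, 3, 0), (6, 7, 5), (7, 3, 2)]


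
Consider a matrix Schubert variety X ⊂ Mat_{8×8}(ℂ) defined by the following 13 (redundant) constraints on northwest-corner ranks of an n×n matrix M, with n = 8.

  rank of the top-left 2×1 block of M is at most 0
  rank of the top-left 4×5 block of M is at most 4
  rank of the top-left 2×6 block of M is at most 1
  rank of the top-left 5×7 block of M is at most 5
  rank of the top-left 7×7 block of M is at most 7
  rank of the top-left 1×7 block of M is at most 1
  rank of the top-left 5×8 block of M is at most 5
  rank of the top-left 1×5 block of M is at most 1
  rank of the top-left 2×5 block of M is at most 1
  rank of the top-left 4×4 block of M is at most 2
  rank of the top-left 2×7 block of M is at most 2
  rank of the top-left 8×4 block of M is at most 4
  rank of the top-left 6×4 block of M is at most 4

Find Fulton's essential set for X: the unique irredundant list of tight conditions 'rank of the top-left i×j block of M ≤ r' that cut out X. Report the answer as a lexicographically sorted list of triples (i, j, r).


The tightest implied rank at each (i,j), from the 13 conditions:

  i=1: 0 1 1 1 1 1 1 1
  i=2: 0 1 1 1 1 1 2 2
  i=3: 1 2 2 2 2 2 3 3
  i=4: 1 2 2 2 3 3 4 4
  i=5: 1 2 3 3 4 4 5 5
  i=6: 1 2 3 4 5 5 6 6
  i=7: 1 2 3 4 5 6 7 7
  i=8: 1 2 3 4 5 6 7 8

second differences of R give the permutation w = (2, 7, 1, 5, 3, 4, 6, 8).

3 SE-corners of the 8-cell Rothe diagram give Ess(w):

[(2, 1, 0), (2, 6, 1), (4, 4, 2)]


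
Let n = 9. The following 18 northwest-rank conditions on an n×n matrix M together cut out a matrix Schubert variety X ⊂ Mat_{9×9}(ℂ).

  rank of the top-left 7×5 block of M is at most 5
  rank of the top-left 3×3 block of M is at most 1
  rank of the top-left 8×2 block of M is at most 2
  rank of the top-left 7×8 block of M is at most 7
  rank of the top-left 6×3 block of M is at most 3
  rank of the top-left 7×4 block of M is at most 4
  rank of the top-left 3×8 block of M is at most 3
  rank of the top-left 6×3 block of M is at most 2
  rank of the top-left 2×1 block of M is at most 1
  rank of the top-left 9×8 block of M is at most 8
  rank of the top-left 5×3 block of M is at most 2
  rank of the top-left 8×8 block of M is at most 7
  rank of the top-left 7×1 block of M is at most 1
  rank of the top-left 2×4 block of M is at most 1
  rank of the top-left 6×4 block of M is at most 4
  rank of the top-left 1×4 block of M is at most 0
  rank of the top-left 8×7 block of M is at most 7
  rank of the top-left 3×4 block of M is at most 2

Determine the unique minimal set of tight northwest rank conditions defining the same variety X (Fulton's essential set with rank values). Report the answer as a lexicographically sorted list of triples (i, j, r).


Computing R[i][j] = min implied NW-rank bound (n=9, 18 conditions):

  row 1: 0  0  0  0  1  1  1  1  1
  row 2: 1  1  1  1  2  2  2  2  2
  row 3: 1  1  1  2  3  3  3  3  3
  row 4: 1  2  2  3  4  4  4  4  4
  row 5: 1  2  2  3  4  5  5  5  5
  row 6: 1  2  2  3  4  5  6  6  6
  row 7: 1  2  3  4  5  6  7  7  7
  row 8: 1  2  3  4  5  6  7  7  8
  row 9: 1  2  3  4  5  6  7  8  9

so w = (5, 1, 4, 2, 6, 7, 3, 9, 8).

Fulton essential set (4 of the 9 Rothe cells):

[(1, 4, 0), (3, 3, 1), (6, 3, 2), (8, 8, 7)]


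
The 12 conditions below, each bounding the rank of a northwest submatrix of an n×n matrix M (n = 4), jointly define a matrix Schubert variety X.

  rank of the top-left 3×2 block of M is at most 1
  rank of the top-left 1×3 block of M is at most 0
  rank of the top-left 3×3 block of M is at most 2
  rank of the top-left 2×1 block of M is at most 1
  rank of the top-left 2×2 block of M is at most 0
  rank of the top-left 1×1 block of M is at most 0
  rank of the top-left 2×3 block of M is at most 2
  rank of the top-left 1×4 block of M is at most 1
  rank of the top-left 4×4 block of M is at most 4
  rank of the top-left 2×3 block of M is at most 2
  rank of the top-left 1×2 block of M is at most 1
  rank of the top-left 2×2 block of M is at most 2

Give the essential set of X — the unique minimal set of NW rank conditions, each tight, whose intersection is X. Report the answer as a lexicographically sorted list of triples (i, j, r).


The tightest implied rank at each (i,j), from the 12 conditions:

  R[1]: 0 | 0 | 0 | 1
  R[2]: 0 | 0 | 1 | 2
  R[3]: 1 | 1 | 2 | 3
  R[4]: 1 | 2 | 3 | 4

giving w = (4, 3, 1, 2) via Δ²R.

Fulton essential set (2 of the 5 Rothe cells):

[(1, 3, 0), (2, 2, 0)]


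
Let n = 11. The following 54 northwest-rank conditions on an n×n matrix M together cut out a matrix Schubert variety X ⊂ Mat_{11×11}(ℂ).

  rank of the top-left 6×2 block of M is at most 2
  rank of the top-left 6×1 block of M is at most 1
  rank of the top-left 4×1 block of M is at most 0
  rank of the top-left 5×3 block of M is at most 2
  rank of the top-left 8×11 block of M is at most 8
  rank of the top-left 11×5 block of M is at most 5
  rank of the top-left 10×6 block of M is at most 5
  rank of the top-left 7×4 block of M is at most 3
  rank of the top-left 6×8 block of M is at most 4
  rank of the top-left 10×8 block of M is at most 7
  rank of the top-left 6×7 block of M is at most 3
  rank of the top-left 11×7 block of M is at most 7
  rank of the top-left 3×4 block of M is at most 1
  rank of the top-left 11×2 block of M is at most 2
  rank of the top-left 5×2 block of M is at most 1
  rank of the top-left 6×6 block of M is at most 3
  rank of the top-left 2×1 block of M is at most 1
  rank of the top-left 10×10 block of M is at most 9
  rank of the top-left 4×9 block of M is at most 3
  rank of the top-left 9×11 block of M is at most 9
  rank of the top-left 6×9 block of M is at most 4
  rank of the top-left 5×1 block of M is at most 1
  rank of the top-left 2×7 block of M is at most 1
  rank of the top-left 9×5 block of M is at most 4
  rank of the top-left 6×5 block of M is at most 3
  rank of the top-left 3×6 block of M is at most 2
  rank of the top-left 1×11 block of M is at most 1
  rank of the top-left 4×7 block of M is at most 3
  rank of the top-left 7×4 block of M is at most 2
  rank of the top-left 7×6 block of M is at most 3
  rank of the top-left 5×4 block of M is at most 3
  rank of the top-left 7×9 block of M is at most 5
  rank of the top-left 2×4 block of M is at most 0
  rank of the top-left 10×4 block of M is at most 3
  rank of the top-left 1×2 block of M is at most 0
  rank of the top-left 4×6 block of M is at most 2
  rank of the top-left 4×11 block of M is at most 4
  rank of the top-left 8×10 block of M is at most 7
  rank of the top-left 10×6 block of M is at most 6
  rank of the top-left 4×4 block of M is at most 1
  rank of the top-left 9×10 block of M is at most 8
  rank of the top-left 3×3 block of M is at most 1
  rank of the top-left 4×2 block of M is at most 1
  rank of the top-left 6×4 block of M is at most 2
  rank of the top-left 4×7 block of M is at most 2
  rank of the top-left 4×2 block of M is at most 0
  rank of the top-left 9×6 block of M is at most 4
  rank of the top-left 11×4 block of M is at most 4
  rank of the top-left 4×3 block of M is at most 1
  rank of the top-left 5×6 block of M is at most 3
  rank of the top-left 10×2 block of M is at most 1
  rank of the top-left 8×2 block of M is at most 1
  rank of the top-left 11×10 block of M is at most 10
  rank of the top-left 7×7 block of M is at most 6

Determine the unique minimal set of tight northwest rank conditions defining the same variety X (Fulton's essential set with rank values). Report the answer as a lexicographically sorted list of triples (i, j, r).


Rank table r_w(11×11) implied by the 54 constraints:

  row 1: 0 0 0 0 1 1 1 1 1 1 1
  row 2: 0 0 0 0 1 1 1 2 2 2 2
  row 3: 0 0 1 1 2 2 2 3 3 3 3
  row 4: 0 0 1 1 2 2 2 3 3 4 4
  row 5: 1 1 2 2 3 3 3 4 4 5 5
  row 6: 1 1 2 2 3 3 3 4 4 5 6
  row 7: 1 1 2 2 3 3 4 5 5 6 7
  row 8: 1 1 2 3 4 4 5 6 6 7 8
  row 9: 1 1 2 3 4 4 5 6 7 8 9
  row 10: 1 1 2 3 4 5 6 7 8 9 10
  row 11: 1 2 3 4 5 6 7 8 9 10 11

second differences of R give the permutation w = (5, 8, 3, 10, 1, 11, 7, 4, 9, 6, 2).

|D(w)|=30, |Ess(w)|=12:

[(2, 4, 0), (2, 7, 1), (4, 2, 0), (4, 4, 1), (4, 7, 2), (4, 9, 3), (6, 7, 3), (6, 9, 4), (7, 4, 2), (7, 6, 3), (9, 6, 4), (10, 2, 1)]


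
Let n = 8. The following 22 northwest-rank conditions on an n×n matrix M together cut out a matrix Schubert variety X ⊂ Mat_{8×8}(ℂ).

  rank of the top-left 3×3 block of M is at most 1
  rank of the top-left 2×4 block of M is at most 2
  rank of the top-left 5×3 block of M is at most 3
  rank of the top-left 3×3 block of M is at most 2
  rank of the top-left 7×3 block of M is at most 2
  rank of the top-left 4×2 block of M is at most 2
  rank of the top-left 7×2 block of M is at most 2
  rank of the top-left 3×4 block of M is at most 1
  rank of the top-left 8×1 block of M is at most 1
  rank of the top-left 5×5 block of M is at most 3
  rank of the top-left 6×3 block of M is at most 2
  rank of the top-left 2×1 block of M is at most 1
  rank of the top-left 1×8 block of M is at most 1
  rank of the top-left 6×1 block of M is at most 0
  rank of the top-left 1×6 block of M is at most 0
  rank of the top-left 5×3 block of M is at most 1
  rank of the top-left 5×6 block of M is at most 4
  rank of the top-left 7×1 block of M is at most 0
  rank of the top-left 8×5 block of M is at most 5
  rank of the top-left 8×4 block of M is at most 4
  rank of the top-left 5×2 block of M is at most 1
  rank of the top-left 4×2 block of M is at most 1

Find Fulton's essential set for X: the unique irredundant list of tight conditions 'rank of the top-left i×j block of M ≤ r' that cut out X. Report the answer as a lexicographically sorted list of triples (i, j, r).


Propagating the 22 rank bounds to every northwest block:

  0, 0, 0, 0, 0, 0, 1, 1
  0, 1, 1, 1, 1, 1, 2, 2
  0, 1, 1, 1, 2, 2, 3, 3
  0, 1, 1, 2, 3, 3, 4, 4
  0, 1, 1, 2, 3, 4, 5, 5
  0, 1, 2, 3, 4, 5, 6, 6
  0, 1, 2, 3, 4, 5, 6, 7
  1, 2, 3, 4, 5, 6, 7, 8

reading off 1-entries of Δ²R: w = (7, 2, 5, 4, 6, 3, 8, 1).

Fulton essential set (4 of the 16 Rothe cells):

[(1, 6, 0), (3, 4, 1), (5, 3, 1), (7, 1, 0)]


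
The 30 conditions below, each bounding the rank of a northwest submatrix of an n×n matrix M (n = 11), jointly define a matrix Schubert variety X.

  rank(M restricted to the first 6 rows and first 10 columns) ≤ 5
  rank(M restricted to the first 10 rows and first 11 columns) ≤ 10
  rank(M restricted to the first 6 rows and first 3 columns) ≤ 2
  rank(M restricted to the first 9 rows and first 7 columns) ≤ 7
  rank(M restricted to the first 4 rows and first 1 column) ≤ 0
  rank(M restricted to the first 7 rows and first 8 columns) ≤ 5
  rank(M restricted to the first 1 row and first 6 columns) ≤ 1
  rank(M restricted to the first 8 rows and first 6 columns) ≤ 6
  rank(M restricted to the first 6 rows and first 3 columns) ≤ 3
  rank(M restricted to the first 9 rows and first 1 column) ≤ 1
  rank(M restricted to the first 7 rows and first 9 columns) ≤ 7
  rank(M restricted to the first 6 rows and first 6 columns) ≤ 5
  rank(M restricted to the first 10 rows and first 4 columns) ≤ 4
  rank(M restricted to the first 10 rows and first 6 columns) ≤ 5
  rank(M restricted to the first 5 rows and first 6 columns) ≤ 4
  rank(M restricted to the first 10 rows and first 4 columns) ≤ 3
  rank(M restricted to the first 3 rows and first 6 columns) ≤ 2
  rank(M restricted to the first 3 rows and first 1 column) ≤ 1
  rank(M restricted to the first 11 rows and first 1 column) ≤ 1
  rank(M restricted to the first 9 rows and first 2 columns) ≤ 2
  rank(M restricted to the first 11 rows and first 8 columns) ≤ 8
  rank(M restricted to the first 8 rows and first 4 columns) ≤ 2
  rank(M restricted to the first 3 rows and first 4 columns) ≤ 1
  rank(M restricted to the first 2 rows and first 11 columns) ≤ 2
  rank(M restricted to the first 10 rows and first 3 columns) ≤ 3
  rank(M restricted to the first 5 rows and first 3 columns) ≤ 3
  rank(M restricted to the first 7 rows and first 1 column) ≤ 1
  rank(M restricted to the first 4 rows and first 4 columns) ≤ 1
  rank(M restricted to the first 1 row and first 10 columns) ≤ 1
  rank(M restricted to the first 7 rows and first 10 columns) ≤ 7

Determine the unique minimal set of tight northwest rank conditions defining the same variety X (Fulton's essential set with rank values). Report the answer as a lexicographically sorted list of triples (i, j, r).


Reconstructing r_w from the 30 given conditions:

  row 1: 0  1  1  1  1  1  1  1  1  1  1
  row 2: 0  1  1  1  2  2  2  2  2  2  2
  row 3: 0  1  1  1  2  2  3  3  3  3  3
  row 4: 0  1  1  1  2  3  4  4  4  4  4
  row 5: 1  2  2  2  3  4  5  5  5  5  5
  row 6: 1  2  2  2  3  4  5  5  5  5  6
  row 7: 1  2  2  2  3  4  5  5  6  6  7
  row 8: 1  2  2  2  3  4  5  6  7  7  8
  row 9: 1  2  3  3  4  5  6  7  8  8  9
  row 10: 1  2  3  3  4  5  6  7  8  9  10
  row 11: 1  2  3  4  5  6  7  8  9  10  11

reading off 1-entries of Δ²R: w = (2, 5, 7, 6, 1, 11, 9, 8, 3, 10, 4).

ℓ(w)=22; the 7 essential cells (i,j,r):

[(3, 6, 2), (4, 1, 0), (4, 4, 1), (6, 10, 5), (7, 8, 5), (8, 4, 2), (10, 4, 3)]


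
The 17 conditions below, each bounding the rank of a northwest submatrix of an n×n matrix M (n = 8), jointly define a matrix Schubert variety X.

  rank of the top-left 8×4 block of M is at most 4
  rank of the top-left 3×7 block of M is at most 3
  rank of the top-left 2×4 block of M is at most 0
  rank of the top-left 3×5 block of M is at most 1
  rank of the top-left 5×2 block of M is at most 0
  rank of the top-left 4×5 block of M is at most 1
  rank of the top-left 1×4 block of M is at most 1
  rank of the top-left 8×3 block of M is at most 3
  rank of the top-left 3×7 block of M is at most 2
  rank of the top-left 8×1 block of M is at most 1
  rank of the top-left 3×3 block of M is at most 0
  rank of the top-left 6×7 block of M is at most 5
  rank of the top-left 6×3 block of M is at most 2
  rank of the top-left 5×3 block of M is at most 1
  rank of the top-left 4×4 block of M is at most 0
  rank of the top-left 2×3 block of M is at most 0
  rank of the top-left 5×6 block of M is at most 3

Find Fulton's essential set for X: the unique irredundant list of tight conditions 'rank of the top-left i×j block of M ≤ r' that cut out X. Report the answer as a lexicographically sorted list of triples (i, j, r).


Computing R[i][j] = min implied NW-rank bound (n=8, 17 conditions):

  row 1: 0, 0, 0, 0, 1, 1, 1, 1
  row 2: 0, 0, 0, 0, 1, 2, 2, 2
  row 3: 0, 0, 0, 0, 1, 2, 2, 3
  row 4: 0, 0, 0, 0, 1, 2, 3, 4
  row 5: 0, 0, 1, 1, 2, 3, 4, 5
  row 6: 1, 1, 2, 2, 3, 4, 5, 6
  row 7: 1, 2, 3, 3, 4, 5, 6, 7
  row 8: 1, 2, 3, 4, 5, 6, 7, 8

the unique w with this rank table is (5, 6, 8, 7, 3, 1, 2, 4).

Rothe diagram D(w) (19 cells), 3 SE-corners (essential conditions):

[(3, 7, 2), (4, 4, 0), (5, 2, 0)]


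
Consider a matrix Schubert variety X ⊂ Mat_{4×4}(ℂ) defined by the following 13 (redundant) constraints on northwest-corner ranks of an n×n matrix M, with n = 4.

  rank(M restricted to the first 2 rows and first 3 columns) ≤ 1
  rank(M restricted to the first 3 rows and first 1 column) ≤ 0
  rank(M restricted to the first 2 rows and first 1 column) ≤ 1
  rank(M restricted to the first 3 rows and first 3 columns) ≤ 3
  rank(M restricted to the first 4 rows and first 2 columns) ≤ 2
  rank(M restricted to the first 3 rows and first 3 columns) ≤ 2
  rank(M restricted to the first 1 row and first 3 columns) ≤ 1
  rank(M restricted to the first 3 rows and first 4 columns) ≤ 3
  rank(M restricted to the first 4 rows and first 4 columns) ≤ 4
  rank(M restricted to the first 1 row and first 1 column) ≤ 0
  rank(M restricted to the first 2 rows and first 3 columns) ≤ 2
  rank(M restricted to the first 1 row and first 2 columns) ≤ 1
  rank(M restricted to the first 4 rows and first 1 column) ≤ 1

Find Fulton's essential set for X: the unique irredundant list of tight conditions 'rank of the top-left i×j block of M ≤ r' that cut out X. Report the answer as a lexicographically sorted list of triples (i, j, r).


Recovering R(i,j) via the rank-extension bound from the 13 conditions:

  row 1: 0 | 1 | 1 | 1
  row 2: 0 | 1 | 1 | 2
  row 3: 0 | 1 | 2 | 3
  row 4: 1 | 2 | 3 | 4

the unique w with this rank table is (2, 4, 3, 1).

Rothe diagram D(w) (4 cells), 2 SE-corners (essential conditions):

[(2, 3, 1), (3, 1, 0)]
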